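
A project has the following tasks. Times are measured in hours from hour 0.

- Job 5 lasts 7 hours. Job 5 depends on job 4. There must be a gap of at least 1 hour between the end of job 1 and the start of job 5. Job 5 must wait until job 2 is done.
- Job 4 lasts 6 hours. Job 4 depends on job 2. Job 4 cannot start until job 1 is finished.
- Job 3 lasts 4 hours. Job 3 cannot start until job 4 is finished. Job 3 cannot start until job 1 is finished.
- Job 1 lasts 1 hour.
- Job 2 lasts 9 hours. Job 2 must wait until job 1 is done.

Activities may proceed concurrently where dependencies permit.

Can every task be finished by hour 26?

Job 1 can start immediately at hour 0; it finishes at hour 1.
Job 2 cannot begin until job 1 (finishes hour 1). It runs from hour 1 to 1 + 9 = hour 10.
Job 4 has to wait for job 2 (finishes hour 10); job 1 (finishes hour 1). The latest of these is hour 10, so job 4 runs hour 10 to 10 + 6 = hour 16.
Job 5 needs all of job 4 (finishes hour 16); job 1 (finishes hour 1, plus 1-hour gap → hour 2); job 2 (finishes hour 10). That puts its earliest start at hour 16; it finishes at 16 + 7 = hour 23.
Job 3 has to wait for job 4 (finishes hour 16); job 1 (finishes hour 1). The latest of these is hour 16, so job 3 runs hour 16 to 16 + 4 = hour 20.
Every task is finished by hour 23, which is no later than the deadline of 26, so the schedule is feasible.

Yes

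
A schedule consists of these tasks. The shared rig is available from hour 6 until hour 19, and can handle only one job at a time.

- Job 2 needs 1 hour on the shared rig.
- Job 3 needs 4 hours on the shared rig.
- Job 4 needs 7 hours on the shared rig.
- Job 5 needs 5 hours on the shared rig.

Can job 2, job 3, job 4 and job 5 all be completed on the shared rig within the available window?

No

The shared rig window is 19 − 6 = 13 hours.
Running back to back, the jobs need 1 + 4 + 7 + 5 = 17 hours on the shared rig.
Since 17 > 13, they cannot all fit.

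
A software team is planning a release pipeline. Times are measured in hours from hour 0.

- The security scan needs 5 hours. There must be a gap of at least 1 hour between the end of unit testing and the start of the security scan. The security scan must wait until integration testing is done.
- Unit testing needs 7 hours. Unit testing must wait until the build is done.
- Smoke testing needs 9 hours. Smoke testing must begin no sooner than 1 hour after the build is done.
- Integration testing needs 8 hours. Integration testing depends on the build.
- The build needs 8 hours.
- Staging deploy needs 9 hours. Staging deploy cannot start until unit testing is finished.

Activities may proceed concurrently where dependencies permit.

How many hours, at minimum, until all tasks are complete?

24

The build can start immediately at hour 0; it finishes at hour 8.
Smoke testing waits on the build (finishes hour 8, plus 1-hour gap → hour 9), so it starts at hour 9 and finishes at 9 + 9 = hour 18.
Integration testing waits on the build (finishes hour 8), so it starts at hour 8 and finishes at 8 + 8 = hour 16.
Unit testing waits on the build (finishes hour 8), so it starts at hour 8 and finishes at 8 + 7 = hour 15.
Staging deploy cannot begin until unit testing (finishes hour 15). It runs from hour 15 to 15 + 9 = hour 24.
The security scan needs all of unit testing (finishes hour 15, plus 1-hour gap → hour 16); integration testing (finishes hour 16). That puts its earliest start at hour 16; it finishes at 16 + 5 = hour 21.
All tasks are finished once the last one completes. Finish times: The build at 8, Unit testing at 15, Integration testing at 16, The security scan at 21, Staging deploy at 24, Smoke testing at 18. The latest is hour 24.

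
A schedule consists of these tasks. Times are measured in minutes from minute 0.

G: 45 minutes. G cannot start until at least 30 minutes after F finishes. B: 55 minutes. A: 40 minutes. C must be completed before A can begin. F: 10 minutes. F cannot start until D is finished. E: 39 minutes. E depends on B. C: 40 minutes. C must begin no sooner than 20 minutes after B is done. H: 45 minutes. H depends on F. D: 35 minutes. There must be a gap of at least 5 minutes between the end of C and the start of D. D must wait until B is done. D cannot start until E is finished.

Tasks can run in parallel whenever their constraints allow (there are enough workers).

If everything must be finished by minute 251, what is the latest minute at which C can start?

86

Nothing follows A; the deadline of minute 251 is its only limit. It must start by 251 − 40 = minute 211.
Nothing follows G; the deadline of minute 251 is its only limit. It must start by 251 − 45 = minute 206.
H has no dependents, so it just needs to finish by minute 251. Starting by 251 − 45 = minute 206 achieves that.
F must finish in time for G (must start by minute 206, minus 30-minute gap → minute 176); H (must start by minute 206). The tightest is minute 176, so F must start by 176 − 10 = minute 166.
D must finish before F (must start by minute 166). With a 35-minute duration, D must start by 166 − 35 = minute 131.
C feeds A (must start by minute 211); D (must start by minute 131, minus 5-minute gap → minute 126). Taking the minimum, C must finish by minute 126 and start by 126 − 40 = minute 86.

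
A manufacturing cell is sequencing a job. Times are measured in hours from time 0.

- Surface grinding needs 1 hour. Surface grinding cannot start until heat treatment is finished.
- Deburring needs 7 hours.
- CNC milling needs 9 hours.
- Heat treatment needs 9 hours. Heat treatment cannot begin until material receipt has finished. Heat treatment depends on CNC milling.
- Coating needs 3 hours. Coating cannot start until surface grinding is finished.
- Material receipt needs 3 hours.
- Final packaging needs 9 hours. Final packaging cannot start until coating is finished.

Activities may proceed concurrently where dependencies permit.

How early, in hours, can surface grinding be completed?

CNC milling can start immediately at hour 0; it finishes at hour 9.
Nothing blocks material receipt, so it runs from hour 0 to hour 3.
Heat treatment cannot start until material receipt (finishes hour 3); CNC milling (finishes hour 9). The controlling bound is hour 9, so heat treatment finishes at 9 + 9 = hour 18.
After heat treatment (finishes hour 18), surface grinding can start at hour 18 and finishes at hour 19.

19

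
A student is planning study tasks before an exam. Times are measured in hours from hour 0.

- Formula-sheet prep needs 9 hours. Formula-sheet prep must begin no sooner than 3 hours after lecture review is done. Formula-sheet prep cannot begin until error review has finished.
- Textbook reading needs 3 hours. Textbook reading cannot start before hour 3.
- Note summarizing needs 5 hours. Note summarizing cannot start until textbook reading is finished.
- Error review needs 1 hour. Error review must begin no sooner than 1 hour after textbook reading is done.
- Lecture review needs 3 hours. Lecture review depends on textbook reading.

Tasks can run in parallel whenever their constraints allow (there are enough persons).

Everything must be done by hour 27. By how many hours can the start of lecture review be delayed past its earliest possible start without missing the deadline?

After its own release at hour 3, textbook reading can start at hour 3 and finishes at hour 6.
Lecture review cannot begin until textbook reading (finishes hour 6). It runs from hour 6 to 6 + 3 = hour 9.

Working backward from the deadline:
Nothing follows formula-sheet prep; the deadline of hour 27 is its only limit. It must start by 27 − 9 = hour 18.
Lecture review feeds into formula-sheet prep (must start by hour 18, minus 3-hour gap → hour 15); so lecture review must finish by hour 15 and therefore start by hour 12.
So lecture review can start as early as hour 6 and as late as hour 12, giving 12 − 6 = 6 hours of slack.

6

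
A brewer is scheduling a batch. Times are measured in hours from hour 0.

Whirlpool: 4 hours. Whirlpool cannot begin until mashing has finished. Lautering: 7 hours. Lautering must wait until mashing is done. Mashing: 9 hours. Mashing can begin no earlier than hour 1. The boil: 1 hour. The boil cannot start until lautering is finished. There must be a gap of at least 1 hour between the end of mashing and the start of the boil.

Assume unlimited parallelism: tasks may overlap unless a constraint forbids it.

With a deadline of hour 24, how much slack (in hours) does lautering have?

After its own release at hour 1, mashing can start at hour 1 and finishes at hour 10.
Lautering cannot begin until mashing (finishes hour 10). It runs from hour 10 to 10 + 7 = hour 17.

Working backward from the deadline:
To finish by hour 24, the boil (duration 1) must start no later than hour 23.
Lautering must finish before the boil (must start by hour 23). With a 7-hour duration, lautering must start by 23 − 7 = hour 16.
So lautering can start as early as hour 10 and as late as hour 16, giving 16 − 10 = 6 hours of slack.

6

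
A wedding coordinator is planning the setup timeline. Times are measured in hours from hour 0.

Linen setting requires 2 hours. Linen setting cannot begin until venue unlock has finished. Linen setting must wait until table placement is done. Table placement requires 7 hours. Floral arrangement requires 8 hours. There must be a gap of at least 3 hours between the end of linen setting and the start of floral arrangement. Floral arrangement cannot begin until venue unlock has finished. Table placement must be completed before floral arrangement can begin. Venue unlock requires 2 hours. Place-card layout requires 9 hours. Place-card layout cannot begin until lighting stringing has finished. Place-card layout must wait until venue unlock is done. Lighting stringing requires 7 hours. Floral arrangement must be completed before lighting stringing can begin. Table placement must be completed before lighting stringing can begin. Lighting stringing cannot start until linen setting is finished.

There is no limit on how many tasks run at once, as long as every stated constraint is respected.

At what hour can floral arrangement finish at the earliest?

Table placement can start immediately at hour 0; it finishes at hour 7.
Venue unlock can start immediately at hour 0; it finishes at hour 2.
Linen setting needs all of venue unlock (finishes hour 2); table placement (finishes hour 7). That puts its earliest start at hour 7; it finishes at 7 + 2 = hour 9.
For floral arrangement: linen setting (finishes hour 9, plus 3-hour gap → hour 12); venue unlock (finishes hour 2); table placement (finishes hour 7). Taking the maximum gives a start of hour 12, and it finishes at 12 + 8 = hour 20.

20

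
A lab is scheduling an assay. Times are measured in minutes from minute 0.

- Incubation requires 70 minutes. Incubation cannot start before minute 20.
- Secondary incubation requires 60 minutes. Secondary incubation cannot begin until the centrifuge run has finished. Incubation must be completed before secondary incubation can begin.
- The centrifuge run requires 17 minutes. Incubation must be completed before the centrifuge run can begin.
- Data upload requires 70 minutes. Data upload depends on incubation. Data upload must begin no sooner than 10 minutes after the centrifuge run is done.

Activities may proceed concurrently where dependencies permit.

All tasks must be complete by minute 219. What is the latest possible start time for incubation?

52

Secondary incubation must finish by minute 219; it takes 60 minutes, so it must start by 219 − 60 = minute 159.
To finish by minute 219, data upload (duration 70) must start no later than minute 149.
The centrifuge run must finish in time for secondary incubation (must start by minute 159); data upload (must start by minute 149, minus 10-minute gap → minute 139). The tightest is minute 139, so the centrifuge run must start by 139 − 17 = minute 122.
Incubation has several dependents: the centrifuge run (must start by minute 122); secondary incubation (must start by minute 159); data upload (must start by minute 149). The earliest of those limits is minute 122, so incubation must start by 122 − 70 = minute 52.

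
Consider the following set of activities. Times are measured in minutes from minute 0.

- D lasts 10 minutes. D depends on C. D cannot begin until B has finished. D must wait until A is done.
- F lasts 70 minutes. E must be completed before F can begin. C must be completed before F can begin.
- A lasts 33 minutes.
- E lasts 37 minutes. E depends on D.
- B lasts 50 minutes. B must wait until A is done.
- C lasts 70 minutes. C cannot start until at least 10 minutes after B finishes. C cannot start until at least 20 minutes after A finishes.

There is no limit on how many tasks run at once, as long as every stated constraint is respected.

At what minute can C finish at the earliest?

163

A can start immediately at minute 0; it finishes at minute 33.
B waits on A (finishes minute 33), so it starts at minute 33 and finishes at 33 + 50 = minute 83.
C cannot start until B (finishes minute 83, plus 10-minute gap → minute 93); A (finishes minute 33, plus 20-minute gap → minute 53). The controlling bound is minute 93, so C finishes at 93 + 70 = minute 163.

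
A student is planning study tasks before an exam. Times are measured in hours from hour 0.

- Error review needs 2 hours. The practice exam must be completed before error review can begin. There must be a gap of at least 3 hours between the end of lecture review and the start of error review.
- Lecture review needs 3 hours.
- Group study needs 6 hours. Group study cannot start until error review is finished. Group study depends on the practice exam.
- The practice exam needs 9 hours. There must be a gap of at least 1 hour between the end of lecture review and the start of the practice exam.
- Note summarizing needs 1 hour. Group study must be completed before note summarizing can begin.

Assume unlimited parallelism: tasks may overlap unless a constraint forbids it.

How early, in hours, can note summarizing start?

21

Lecture review has no prerequisites, so it starts at hour 0 and finishes at hour 3.
The practice exam cannot begin until lecture review (finishes hour 3, plus 1-hour gap → hour 4). It runs from hour 4 to 4 + 9 = hour 13.
For error review: the practice exam (finishes hour 13); lecture review (finishes hour 3, plus 3-hour gap → hour 6). Taking the maximum gives a start of hour 13, and it finishes at 13 + 2 = hour 15.
For group study: error review (finishes hour 15); the practice exam (finishes hour 13). Taking the maximum gives a start of hour 15, and it finishes at 15 + 6 = hour 21.
Note summarizing waits on group study (finishes hour 21), so the earliest it can start is hour 21.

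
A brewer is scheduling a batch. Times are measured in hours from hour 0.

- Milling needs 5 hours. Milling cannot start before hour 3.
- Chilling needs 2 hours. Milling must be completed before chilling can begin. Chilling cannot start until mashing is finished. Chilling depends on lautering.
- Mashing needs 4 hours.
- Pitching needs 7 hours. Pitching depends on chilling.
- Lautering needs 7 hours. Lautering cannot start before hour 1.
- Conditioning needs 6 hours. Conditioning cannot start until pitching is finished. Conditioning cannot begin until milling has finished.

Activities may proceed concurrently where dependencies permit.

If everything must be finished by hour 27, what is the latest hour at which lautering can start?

Conditioning has no dependents, so it just needs to finish by hour 27. Starting by 27 − 6 = hour 21 achieves that.
Since conditioning (must start by hour 21) depends on it, pitching must finish by hour 21. Backing off its 7-hour duration gives a latest start of hour 14.
Since pitching (must start by hour 14) depends on it, chilling must finish by hour 14. Backing off its 2-hour duration gives a latest start of hour 12.
Lautering has to be done before chilling (must start by hour 12). That means finishing by hour 12, i.e. starting by 12 − 7 = hour 5.

5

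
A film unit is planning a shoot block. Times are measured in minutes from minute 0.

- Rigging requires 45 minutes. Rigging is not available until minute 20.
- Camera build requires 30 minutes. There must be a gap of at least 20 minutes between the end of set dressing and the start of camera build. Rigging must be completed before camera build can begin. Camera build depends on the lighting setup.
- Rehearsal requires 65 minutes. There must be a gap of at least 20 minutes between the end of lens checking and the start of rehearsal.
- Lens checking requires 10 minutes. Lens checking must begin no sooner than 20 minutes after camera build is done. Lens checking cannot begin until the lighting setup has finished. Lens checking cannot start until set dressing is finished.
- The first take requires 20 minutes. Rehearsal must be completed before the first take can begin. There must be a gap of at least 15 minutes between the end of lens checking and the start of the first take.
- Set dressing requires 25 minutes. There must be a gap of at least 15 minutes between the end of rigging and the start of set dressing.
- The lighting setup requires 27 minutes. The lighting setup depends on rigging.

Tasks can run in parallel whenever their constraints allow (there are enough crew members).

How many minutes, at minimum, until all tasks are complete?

Rigging waits on its own release at minute 20, so it starts at minute 20 and finishes at 20 + 45 = minute 65.
The lighting setup cannot begin until rigging (finishes minute 65). It runs from minute 65 to 65 + 27 = minute 92.
After rigging (finishes minute 65, plus 15-minute gap → minute 80), set dressing can start at minute 80 and finishes at minute 105.
For camera build: set dressing (finishes minute 105, plus 20-minute gap → minute 125); rigging (finishes minute 65); the lighting setup (finishes minute 92). Taking the maximum gives a start of minute 125, and it finishes at 125 + 30 = minute 155.
For lens checking: camera build (finishes minute 155, plus 20-minute gap → minute 175); the lighting setup (finishes minute 92); set dressing (finishes minute 105). Taking the maximum gives a start of minute 175, and it finishes at 175 + 10 = minute 185.
Rehearsal waits on lens checking (finishes minute 185, plus 20-minute gap → minute 205), so it starts at minute 205 and finishes at 205 + 65 = minute 270.
The first take has to wait for rehearsal (finishes minute 270); lens checking (finishes minute 185, plus 15-minute gap → minute 200). The latest of these is minute 270, so the first take runs minute 270 to 270 + 20 = minute 290.
All tasks are finished once the last one completes. Finish times: Rigging at 65, Set dressing at 105, The lighting setup at 92, Camera build at 155, Lens checking at 185, Rehearsal at 270, The first take at 290. The latest is minute 290.

290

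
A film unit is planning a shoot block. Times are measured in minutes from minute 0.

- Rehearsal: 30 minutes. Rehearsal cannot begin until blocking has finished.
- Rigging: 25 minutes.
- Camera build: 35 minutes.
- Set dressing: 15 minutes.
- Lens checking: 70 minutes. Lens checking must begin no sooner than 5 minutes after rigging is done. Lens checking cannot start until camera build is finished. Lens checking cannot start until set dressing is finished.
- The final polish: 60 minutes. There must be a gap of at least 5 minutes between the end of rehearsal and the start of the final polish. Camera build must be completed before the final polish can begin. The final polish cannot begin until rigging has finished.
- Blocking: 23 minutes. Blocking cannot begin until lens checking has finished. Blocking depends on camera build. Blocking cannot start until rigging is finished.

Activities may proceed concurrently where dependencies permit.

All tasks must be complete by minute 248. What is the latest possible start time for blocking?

The final polish must finish by minute 248; it takes 60 minutes, so it must start by 248 − 60 = minute 188.
Rehearsal has to be done before the final polish (must start by minute 188, minus 5-minute gap → minute 183). That means finishing by minute 183, i.e. starting by 183 − 30 = minute 153.
Blocking feeds into rehearsal (must start by minute 153); so blocking must finish by minute 153 and therefore start by minute 130.

130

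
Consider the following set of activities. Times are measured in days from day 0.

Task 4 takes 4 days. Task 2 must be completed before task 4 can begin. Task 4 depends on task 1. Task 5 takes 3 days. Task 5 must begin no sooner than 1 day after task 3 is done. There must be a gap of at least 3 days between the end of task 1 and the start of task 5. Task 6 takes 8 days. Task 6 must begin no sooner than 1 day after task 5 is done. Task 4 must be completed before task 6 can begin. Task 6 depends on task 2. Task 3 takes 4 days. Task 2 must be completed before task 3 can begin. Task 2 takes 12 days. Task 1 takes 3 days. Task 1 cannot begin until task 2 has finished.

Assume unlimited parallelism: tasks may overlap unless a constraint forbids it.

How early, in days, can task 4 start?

Task 2 can start immediately at day 0; it finishes at day 12.
Task 1 cannot begin until task 2 (finishes day 12). It runs from day 12 to 12 + 3 = day 15.
Task 4 waits on task 2 (finishes day 12); task 1 (finishes day 15). The latest of these is day 15, which is the earliest task 4 can start.

15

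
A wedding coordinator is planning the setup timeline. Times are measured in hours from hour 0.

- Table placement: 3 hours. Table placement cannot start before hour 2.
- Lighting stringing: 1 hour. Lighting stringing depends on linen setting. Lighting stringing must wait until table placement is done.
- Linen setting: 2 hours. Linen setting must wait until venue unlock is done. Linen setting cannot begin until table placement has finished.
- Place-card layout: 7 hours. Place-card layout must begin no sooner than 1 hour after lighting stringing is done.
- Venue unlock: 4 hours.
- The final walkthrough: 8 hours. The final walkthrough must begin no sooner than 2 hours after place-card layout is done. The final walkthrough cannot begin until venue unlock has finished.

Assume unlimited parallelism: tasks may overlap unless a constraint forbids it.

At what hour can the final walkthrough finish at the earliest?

Table placement cannot begin until its own release at hour 2. It runs from hour 2 to 2 + 3 = hour 5.
Nothing blocks venue unlock, so it runs from hour 0 to hour 4.
Linen setting cannot start until venue unlock (finishes hour 4); table placement (finishes hour 5). The controlling bound is hour 5, so linen setting finishes at 5 + 2 = hour 7.
Lighting stringing cannot start until linen setting (finishes hour 7); table placement (finishes hour 5). The controlling bound is hour 7, so lighting stringing finishes at 7 + 1 = hour 8.
After lighting stringing (finishes hour 8, plus 1-hour gap → hour 9), place-card layout can start at hour 9 and finishes at hour 16.
For the final walkthrough: place-card layout (finishes hour 16, plus 2-hour gap → hour 18); venue unlock (finishes hour 4). Taking the maximum gives a start of hour 18, and it finishes at 18 + 8 = hour 26.

26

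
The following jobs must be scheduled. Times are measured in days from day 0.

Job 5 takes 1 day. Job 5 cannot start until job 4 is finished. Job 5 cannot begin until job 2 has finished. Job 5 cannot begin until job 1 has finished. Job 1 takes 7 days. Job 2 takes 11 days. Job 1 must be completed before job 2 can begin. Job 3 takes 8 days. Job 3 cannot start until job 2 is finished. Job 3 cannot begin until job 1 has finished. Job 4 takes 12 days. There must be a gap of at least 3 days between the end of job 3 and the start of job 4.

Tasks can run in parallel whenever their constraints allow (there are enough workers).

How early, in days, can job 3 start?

18

Job 1 can start immediately at day 0; it finishes at day 7.
After job 1 (finishes day 7), job 2 can start at day 7 and finishes at day 18.
Job 3 waits on job 2 (finishes day 18); job 1 (finishes day 7). The latest of these is day 18, which is the earliest job 3 can start.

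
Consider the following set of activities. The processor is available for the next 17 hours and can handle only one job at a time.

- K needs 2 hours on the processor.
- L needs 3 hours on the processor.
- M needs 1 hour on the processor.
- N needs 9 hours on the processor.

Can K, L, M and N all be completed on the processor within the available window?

Yes

Running back to back, the jobs need 2 + 3 + 1 + 9 = 15 hours on the processor.
Since 15 ≤ 17, they fit within the window.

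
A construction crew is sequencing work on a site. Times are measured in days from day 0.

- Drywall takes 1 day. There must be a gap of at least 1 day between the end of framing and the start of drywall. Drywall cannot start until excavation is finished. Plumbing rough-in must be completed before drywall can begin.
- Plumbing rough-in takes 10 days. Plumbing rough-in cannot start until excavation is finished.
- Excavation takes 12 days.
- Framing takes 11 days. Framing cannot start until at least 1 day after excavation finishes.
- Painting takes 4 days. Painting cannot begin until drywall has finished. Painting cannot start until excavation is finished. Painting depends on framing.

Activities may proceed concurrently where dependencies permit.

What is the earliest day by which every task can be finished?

Nothing blocks excavation, so it runs from day 0 to day 12.
After excavation (finishes day 12), plumbing rough-in can start at day 12 and finishes at day 22.
Framing waits on excavation (finishes day 12, plus 1-day gap → day 13), so it starts at day 13 and finishes at 13 + 11 = day 24.
Drywall needs all of framing (finishes day 24, plus 1-day gap → day 25); excavation (finishes day 12); plumbing rough-in (finishes day 22). That puts its earliest start at day 25; it finishes at 25 + 1 = day 26.
Painting cannot start until drywall (finishes day 26); excavation (finishes day 12); framing (finishes day 24). The controlling bound is day 26, so painting finishes at 26 + 4 = day 30.
All tasks are finished once the last one completes. Finish times: Excavation at 12, Framing at 24, Plumbing rough-in at 22, Drywall at 26, Painting at 30. The latest is day 30.

30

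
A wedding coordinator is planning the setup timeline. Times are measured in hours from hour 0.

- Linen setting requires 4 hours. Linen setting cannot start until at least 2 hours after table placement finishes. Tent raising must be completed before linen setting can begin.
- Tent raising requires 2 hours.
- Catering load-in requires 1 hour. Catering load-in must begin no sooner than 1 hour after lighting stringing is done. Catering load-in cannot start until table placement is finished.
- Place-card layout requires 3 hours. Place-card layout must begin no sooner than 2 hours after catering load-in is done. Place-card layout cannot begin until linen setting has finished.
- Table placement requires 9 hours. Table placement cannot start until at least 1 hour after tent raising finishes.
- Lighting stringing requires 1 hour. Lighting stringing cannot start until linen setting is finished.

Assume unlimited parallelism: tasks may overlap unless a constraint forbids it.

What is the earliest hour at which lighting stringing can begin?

18

Tent raising can start immediately at hour 0; it finishes at hour 2.
Table placement waits on tent raising (finishes hour 2, plus 1-hour gap → hour 3), so it starts at hour 3 and finishes at 3 + 9 = hour 12.
For linen setting: table placement (finishes hour 12, plus 2-hour gap → hour 14); tent raising (finishes hour 2). Taking the maximum gives a start of hour 14, and it finishes at 14 + 4 = hour 18.
Lighting stringing waits on linen setting (finishes hour 18), so the earliest it can start is hour 18.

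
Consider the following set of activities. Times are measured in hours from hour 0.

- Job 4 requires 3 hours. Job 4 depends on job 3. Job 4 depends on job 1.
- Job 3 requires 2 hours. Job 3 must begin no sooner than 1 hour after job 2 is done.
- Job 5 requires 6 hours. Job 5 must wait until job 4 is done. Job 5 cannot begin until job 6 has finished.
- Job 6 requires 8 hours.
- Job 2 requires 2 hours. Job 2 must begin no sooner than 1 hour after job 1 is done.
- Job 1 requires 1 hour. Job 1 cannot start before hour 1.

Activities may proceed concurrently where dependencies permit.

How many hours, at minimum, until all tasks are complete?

17

Nothing blocks job 6, so it runs from hour 0 to hour 8.
Job 1 waits on its own release at hour 1, so it starts at hour 1 and finishes at 1 + 1 = hour 2.
After job 1 (finishes hour 2, plus 1-hour gap → hour 3), job 2 can start at hour 3 and finishes at hour 5.
After job 2 (finishes hour 5, plus 1-hour gap → hour 6), job 3 can start at hour 6 and finishes at hour 8.
Job 4 has to wait for job 3 (finishes hour 8); job 1 (finishes hour 2). The latest of these is hour 8, so job 4 runs hour 8 to 8 + 3 = hour 11.
Job 5 needs all of job 4 (finishes hour 11); job 6 (finishes hour 8). That puts its earliest start at hour 11; it finishes at 11 + 6 = hour 17.
All tasks are finished once the last one completes. Finish times: Job 1 at 2, Job 2 at 5, Job 3 at 8, Job 4 at 11, Job 5 at 17, Job 6 at 8. The latest is hour 17.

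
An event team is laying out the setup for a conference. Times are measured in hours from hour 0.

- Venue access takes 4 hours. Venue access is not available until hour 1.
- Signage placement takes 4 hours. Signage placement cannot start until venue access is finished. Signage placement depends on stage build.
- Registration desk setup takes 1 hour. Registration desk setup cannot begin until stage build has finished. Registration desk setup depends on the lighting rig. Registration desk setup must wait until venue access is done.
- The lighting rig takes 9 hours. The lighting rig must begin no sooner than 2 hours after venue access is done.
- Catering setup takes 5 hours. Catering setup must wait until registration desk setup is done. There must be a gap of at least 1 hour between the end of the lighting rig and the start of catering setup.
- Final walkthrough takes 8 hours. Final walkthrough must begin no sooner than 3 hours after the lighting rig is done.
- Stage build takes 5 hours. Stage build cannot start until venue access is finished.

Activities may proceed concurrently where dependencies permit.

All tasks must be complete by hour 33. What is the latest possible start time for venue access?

Catering setup must finish by hour 33; it takes 5 hours, so it must start by 33 − 5 = hour 28.
Registration desk setup must finish before catering setup (must start by hour 28). With a 1-hour duration, registration desk setup must start by 28 − 1 = hour 27.
To finish by hour 33, signage placement (duration 4) must start no later than hour 29.
Stage build feeds registration desk setup (must start by hour 27); signage placement (must start by hour 29). Taking the minimum, stage build must finish by hour 27 and start by 27 − 5 = hour 22.
Final walkthrough has no dependents, so it just needs to finish by hour 33. Starting by 33 − 8 = hour 25 achieves that.
For the lighting rig: registration desk setup (must start by hour 27); catering setup (must start by hour 28, minus 1-hour gap → hour 27); final walkthrough (must start by hour 25, minus 3-hour gap → hour 22). The most restrictive is hour 22; with a 9-hour duration, the lighting rig must start by hour 13.
For venue access: stage build (must start by hour 22); the lighting rig (must start by hour 13, minus 2-hour gap → hour 11); registration desk setup (must start by hour 27); signage placement (must start by hour 29). The most restrictive is hour 11; with a 4-hour duration, venue access must start by hour 7.

7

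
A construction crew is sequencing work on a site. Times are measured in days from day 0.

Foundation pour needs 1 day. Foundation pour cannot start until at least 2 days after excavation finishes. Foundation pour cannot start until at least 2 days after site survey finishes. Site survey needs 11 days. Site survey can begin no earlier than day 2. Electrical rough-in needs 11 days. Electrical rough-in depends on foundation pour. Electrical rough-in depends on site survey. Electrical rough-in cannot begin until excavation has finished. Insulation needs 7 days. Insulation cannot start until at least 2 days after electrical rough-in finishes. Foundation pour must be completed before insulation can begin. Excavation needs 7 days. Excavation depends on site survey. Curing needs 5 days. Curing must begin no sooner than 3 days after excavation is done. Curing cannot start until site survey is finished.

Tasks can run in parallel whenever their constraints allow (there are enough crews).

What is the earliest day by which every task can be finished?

Site survey cannot begin until its own release at day 2. It runs from day 2 to 2 + 11 = day 13.
After site survey (finishes day 13), excavation can start at day 13 and finishes at day 20.
Curing cannot start until excavation (finishes day 20, plus 3-day gap → day 23); site survey (finishes day 13). The controlling bound is day 23, so curing finishes at 23 + 5 = day 28.
Foundation pour has to wait for excavation (finishes day 20, plus 2-day gap → day 22); site survey (finishes day 13, plus 2-day gap → day 15). The latest of these is day 22, so foundation pour runs day 22 to 22 + 1 = day 23.
Electrical rough-in has to wait for foundation pour (finishes day 23); site survey (finishes day 13); excavation (finishes day 20). The latest of these is day 23, so electrical rough-in runs day 23 to 23 + 11 = day 34.
For insulation: electrical rough-in (finishes day 34, plus 2-day gap → day 36); foundation pour (finishes day 23). Taking the maximum gives a start of day 36, and it finishes at 36 + 7 = day 43.
All tasks are finished once the last one completes. Finish times: Site survey at 13, Excavation at 20, Foundation pour at 23, Curing at 28, Electrical rough-in at 34, Insulation at 43. The latest is day 43.

43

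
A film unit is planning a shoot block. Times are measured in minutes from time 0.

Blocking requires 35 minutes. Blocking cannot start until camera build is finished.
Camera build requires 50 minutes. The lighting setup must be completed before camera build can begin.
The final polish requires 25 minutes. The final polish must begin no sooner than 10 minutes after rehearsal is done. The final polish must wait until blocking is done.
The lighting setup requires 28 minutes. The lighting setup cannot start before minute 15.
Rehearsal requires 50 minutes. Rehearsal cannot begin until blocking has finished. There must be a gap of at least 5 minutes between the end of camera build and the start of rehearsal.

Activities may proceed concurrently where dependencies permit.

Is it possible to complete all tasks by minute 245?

Yes

The lighting setup cannot begin until its own release at minute 15. It runs from minute 15 to 15 + 28 = minute 43.
Camera build cannot begin until the lighting setup (finishes minute 43). It runs from minute 43 to 43 + 50 = minute 93.
Blocking cannot begin until camera build (finishes minute 93). It runs from minute 93 to 93 + 35 = minute 128.
Rehearsal has to wait for blocking (finishes minute 128); camera build (finishes minute 93, plus 5-minute gap → minute 98). The latest of these is minute 128, so rehearsal runs minute 128 to 128 + 50 = minute 178.
The final polish cannot start until rehearsal (finishes minute 178, plus 10-minute gap → minute 188); blocking (finishes minute 128). The controlling bound is minute 188, so the final polish finishes at 188 + 25 = minute 213.
Every task is finished by minute 213, which is no later than the deadline of 245, so the schedule is feasible.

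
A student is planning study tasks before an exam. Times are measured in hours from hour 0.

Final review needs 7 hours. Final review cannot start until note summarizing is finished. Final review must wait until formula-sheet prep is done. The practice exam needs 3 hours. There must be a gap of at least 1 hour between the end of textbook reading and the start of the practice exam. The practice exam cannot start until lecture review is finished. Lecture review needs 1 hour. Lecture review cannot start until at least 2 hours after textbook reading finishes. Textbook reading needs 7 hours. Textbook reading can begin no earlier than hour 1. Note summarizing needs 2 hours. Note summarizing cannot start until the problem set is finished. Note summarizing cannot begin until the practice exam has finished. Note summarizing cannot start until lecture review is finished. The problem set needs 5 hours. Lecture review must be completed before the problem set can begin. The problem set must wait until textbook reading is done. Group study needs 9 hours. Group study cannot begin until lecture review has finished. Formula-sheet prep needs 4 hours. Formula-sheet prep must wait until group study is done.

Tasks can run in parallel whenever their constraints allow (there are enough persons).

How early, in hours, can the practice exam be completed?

14

After its own release at hour 1, textbook reading can start at hour 1 and finishes at hour 8.
Lecture review waits on textbook reading (finishes hour 8, plus 2-hour gap → hour 10), so it starts at hour 10 and finishes at 10 + 1 = hour 11.
The practice exam has to wait for textbook reading (finishes hour 8, plus 1-hour gap → hour 9); lecture review (finishes hour 11). The latest of these is hour 11, so the practice exam runs hour 11 to 11 + 3 = hour 14.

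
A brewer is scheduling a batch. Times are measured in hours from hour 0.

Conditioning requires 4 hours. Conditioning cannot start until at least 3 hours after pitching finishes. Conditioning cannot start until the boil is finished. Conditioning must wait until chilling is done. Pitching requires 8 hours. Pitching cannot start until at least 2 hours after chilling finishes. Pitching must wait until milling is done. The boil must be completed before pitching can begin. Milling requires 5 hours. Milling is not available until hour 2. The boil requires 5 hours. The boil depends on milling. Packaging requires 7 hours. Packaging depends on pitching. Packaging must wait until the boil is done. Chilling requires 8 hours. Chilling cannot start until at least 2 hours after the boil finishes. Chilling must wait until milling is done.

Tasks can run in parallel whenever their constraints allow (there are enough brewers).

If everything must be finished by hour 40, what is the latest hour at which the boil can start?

To finish by hour 40, conditioning (duration 4) must start no later than hour 36.
To finish by hour 40, packaging (duration 7) must start no later than hour 33.
Pitching must finish in time for conditioning (must start by hour 36, minus 3-hour gap → hour 33); packaging (must start by hour 33). The tightest is hour 33, so pitching must start by 33 − 8 = hour 25.
For chilling: pitching (must start by hour 25, minus 2-hour gap → hour 23); conditioning (must start by hour 36). The most restrictive is hour 23; with an 8-hour duration, chilling must start by hour 15.
The boil must finish in time for chilling (must start by hour 15, minus 2-hour gap → hour 13); pitching (must start by hour 25); conditioning (must start by hour 36); packaging (must start by hour 33). The tightest is hour 13, so the boil must start by 13 − 5 = hour 8.

8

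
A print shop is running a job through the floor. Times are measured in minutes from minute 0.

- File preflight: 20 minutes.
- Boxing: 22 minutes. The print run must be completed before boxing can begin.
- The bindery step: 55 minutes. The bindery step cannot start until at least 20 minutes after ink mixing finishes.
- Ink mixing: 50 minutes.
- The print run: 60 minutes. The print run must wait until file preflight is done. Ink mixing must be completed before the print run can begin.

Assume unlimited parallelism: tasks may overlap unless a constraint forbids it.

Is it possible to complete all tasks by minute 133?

Yes

Ink mixing has no prerequisites, so it starts at minute 0 and finishes at minute 50.
The bindery step cannot begin until ink mixing (finishes minute 50, plus 20-minute gap → minute 70). It runs from minute 70 to 70 + 55 = minute 125.
File preflight can start immediately at minute 0; it finishes at minute 20.
The print run has to wait for file preflight (finishes minute 20); ink mixing (finishes minute 50). The latest of these is minute 50, so the print run runs minute 50 to 50 + 60 = minute 110.
Boxing cannot begin until the print run (finishes minute 110). It runs from minute 110 to 110 + 22 = minute 132.
Every task is finished by minute 132, which is no later than the deadline of 133, so the schedule is feasible.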